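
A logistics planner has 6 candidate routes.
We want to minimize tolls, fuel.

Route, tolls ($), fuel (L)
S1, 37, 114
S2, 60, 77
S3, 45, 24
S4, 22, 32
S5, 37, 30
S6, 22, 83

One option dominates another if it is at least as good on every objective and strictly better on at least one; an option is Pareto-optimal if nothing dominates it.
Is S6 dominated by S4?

S4 vs S6: tolls 22≤22, fuel 32≤83 — S4 is at least as good on every objective with at least one strict improvement.

Yes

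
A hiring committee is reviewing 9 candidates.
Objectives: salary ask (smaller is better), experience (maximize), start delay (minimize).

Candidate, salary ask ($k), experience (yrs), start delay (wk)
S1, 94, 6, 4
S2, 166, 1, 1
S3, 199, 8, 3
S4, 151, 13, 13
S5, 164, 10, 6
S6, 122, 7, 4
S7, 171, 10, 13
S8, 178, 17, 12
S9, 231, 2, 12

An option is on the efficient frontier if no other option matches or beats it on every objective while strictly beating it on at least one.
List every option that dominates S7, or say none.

S4: salary ask 151≤171, experience 13≥10, start delay 13≤13 — dominates S7.
S5: salary ask 164≤171, experience 10≥10, start delay 6≤13 — dominates S7.
Others (S1, S2, S3, S6, S8, S9) are each worse than S7 on at least one objective.

S4, S5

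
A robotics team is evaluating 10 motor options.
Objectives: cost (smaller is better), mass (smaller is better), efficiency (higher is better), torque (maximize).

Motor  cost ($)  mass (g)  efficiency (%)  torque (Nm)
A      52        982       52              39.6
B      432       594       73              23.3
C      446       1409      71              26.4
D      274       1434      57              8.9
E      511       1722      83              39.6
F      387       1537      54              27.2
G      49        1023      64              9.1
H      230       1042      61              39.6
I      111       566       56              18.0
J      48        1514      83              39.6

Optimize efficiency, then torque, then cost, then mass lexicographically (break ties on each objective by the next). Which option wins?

J

First maximize efficiency: best is 83, kept {E, J}.
Then maximize torque: best is 39.6, kept {E, J}.
Then minimize cost: best is 48, kept {J}.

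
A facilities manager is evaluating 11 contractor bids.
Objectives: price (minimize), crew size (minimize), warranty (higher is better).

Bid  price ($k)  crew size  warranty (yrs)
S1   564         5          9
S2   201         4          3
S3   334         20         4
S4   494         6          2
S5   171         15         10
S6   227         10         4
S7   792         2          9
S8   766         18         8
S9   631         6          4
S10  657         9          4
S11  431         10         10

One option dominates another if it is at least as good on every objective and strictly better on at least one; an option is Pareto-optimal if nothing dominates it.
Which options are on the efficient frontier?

S1: not dominated.
S2: not dominated.
S3: dominated by S5 (price 171≤334, crew size 15≤20, warranty 10≥4).
S4: dominated by S2 (price 201≤494, crew size 4≤6, warranty 3≥2).
S5: not dominated (best price).
S6: not dominated.
S7: not dominated (best crew size).
S8: dominated by S1 (price 564≤766, crew size 5≤18, warranty 9≥8).
S9: dominated by S1 (price 564≤631, crew size 5≤6, warranty 9≥4).
S10: dominated by S1 (price 564≤657, crew size 5≤9, warranty 9≥4).
S11: not dominated.

S1, S2, S5, S6, S7, S11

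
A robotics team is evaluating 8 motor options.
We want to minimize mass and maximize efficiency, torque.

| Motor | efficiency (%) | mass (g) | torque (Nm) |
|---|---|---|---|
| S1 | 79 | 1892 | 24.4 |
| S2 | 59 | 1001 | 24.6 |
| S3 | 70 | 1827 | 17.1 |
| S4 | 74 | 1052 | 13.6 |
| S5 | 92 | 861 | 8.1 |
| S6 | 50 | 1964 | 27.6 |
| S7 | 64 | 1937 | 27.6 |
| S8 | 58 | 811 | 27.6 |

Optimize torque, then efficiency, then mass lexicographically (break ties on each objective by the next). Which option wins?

First maximize torque: best is 27.6, kept {S6, S7, S8}.
Then maximize efficiency: best is 64, kept {S7}.

S7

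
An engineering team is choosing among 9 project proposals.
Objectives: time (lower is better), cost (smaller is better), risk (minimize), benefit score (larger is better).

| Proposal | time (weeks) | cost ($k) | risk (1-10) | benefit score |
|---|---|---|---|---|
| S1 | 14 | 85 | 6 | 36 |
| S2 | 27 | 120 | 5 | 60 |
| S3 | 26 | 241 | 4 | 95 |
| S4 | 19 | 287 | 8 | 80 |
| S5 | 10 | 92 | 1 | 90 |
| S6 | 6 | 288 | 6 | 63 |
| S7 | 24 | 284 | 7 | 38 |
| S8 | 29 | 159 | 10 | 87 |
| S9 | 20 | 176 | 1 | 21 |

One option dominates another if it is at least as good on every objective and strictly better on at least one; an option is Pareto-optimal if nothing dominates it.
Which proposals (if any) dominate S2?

S5

S5: time 10≤27, cost 92≤120, risk 1≤5, benefit score 90≥60 — dominates S2.
Others (S1, S3, S4, S6, S7, S8, S9) are each worse than S2 on at least one objective.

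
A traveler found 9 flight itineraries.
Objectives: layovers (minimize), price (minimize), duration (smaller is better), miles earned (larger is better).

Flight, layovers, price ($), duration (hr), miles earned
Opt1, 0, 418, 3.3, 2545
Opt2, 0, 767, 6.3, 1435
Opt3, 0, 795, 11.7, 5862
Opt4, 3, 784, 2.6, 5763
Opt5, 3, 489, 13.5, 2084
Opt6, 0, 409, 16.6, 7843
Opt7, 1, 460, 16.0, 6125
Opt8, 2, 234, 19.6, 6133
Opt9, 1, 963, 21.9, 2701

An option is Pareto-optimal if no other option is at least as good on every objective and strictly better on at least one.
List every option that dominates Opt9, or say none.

Opt3, Opt6, Opt7

Opt3: layovers 0≤1, price 795≤963, duration 11.7≤21.9, miles earned 5862≥2701 — dominates Opt9.
Opt6: layovers 0≤1, price 409≤963, duration 16.6≤21.9, miles earned 7843≥2701 — dominates Opt9.
Opt7: layovers 1≤1, price 460≤963, duration 16.0≤21.9, miles earned 6125≥2701 — dominates Opt9.
Others (Opt1, Opt2, Opt4, Opt5, Opt8) are each worse than Opt9 on at least one objective.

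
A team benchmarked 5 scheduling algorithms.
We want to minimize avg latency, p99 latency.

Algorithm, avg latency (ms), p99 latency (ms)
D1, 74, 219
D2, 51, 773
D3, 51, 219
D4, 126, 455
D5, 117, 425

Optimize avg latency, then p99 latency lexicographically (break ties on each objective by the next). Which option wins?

First minimize avg latency: best is 51, kept {D2, D3}.
Then minimize p99 latency: best is 219, kept {D3}.

D3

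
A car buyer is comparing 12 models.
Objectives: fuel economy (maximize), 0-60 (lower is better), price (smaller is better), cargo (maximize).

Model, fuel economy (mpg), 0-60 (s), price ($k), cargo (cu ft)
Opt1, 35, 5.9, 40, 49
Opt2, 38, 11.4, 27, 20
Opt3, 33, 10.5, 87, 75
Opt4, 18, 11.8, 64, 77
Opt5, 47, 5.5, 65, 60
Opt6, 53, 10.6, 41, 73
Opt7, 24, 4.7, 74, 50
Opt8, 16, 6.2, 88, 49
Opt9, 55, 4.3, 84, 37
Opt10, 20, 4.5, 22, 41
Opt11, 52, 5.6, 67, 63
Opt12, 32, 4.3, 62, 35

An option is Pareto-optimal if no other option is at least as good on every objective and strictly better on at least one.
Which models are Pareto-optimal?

Opt1, Opt2, Opt3, Opt4, Opt5, Opt6, Opt7, Opt9, Opt10, Opt11, Opt12

Opt1: not dominated.
Opt2: not dominated.
Opt3: not dominated.
Opt4: not dominated (best cargo).
Opt5: not dominated.
Opt6: not dominated.
Opt7: not dominated.
Opt8: dominated by Opt1 (fuel economy 35≥16, 0-60 5.9≤6.2, price 40≤88, cargo 49≥49).
Opt9: not dominated (best fuel economy).
Opt10: not dominated (best price).
Opt11: not dominated.
Opt12: not dominated.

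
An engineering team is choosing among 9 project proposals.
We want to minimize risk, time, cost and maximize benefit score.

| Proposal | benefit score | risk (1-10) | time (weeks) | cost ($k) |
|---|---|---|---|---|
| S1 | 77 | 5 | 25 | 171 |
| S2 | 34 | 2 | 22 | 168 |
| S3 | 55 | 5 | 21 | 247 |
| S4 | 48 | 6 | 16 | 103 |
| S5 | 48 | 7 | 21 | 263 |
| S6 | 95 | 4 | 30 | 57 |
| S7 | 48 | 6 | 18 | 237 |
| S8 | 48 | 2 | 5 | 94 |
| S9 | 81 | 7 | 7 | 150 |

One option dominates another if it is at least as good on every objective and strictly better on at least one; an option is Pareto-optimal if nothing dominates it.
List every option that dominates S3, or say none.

S1: worse on time (25 vs 21).
S2: worse on benefit score (34 vs 55).
S4: worse on benefit score (48 vs 55).
S5: worse on benefit score (48 vs 55).
S6: worse on time (30 vs 21).
S7: worse on benefit score (48 vs 55).
S8: worse on benefit score (48 vs 55).
S9: worse on risk (7 vs 5).
No option dominates S3.

none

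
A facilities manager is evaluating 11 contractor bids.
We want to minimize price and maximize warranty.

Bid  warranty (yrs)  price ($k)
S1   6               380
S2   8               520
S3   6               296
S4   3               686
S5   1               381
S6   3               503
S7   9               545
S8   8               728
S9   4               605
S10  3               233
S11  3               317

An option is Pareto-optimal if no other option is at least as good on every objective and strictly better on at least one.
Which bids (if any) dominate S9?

S1: warranty 6≥4, price 380≤605 — dominates S9.
S2: warranty 8≥4, price 520≤605 — dominates S9.
S3: warranty 6≥4, price 296≤605 — dominates S9.
S7: warranty 9≥4, price 545≤605 — dominates S9.
Others (S4, S5, S6, S8, S10, S11) are each worse than S9 on at least one objective.

S1, S2, S3, S7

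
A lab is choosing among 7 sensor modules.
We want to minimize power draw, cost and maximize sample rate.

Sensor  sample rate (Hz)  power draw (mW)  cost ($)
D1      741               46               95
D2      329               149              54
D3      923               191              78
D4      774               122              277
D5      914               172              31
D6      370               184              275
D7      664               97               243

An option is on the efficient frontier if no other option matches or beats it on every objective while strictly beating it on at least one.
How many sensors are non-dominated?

5

D1: not dominated (best power draw).
D2: not dominated.
D3: not dominated (best sample rate).
D4: not dominated.
D5: not dominated (best cost).
D6: dominated by D1 (sample rate 741≥370, power draw 46≤184, cost 95≤275).
D7: dominated by D1 (sample rate 741≥664, power draw 46≤97, cost 95≤243).
Pareto-optimal: D1, D2, D3, D4, D5 → 5.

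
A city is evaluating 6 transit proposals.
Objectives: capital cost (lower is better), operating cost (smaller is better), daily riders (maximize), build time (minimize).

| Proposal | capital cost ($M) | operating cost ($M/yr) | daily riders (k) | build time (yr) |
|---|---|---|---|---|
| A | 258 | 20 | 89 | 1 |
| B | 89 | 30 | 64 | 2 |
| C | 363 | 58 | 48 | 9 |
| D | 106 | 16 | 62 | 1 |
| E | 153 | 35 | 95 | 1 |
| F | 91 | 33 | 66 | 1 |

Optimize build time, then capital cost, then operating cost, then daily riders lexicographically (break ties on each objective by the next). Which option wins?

F

First minimize build time: best is 1, kept {A, D, E, F}.
Then minimize capital cost: best is 91, kept {F}.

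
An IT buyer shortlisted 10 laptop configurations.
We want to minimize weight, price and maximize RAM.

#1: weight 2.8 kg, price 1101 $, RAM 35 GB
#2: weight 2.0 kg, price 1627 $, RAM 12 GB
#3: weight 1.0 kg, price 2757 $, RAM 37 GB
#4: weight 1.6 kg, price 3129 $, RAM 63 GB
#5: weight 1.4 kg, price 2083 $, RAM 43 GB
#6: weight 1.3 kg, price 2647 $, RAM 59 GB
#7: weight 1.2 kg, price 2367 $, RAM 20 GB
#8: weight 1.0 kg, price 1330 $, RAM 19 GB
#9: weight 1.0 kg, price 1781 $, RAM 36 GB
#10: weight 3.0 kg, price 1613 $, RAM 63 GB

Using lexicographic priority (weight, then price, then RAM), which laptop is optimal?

#8

First minimize weight: best is 1.0, kept {#3, #8, #9}.
Then minimize price: best is 1330, kept {#8}.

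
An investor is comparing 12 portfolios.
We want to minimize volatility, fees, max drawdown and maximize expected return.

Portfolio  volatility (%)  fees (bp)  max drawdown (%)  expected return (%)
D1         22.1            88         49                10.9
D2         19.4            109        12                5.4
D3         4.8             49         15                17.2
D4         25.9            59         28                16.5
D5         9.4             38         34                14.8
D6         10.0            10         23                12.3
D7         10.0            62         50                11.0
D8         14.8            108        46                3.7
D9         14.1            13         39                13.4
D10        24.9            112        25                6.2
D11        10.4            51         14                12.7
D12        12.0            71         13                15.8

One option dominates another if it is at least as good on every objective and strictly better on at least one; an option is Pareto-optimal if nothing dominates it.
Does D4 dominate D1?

No

D4 vs D1: D4 is worse on volatility (25.9 vs 22.1), so it does not dominate D1.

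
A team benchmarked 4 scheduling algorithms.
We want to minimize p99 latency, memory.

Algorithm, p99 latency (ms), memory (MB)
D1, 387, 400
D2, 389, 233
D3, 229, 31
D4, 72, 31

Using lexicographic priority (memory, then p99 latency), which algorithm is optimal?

D4

First minimize memory: best is 31, kept {D3, D4}.
Then minimize p99 latency: best is 72, kept {D4}.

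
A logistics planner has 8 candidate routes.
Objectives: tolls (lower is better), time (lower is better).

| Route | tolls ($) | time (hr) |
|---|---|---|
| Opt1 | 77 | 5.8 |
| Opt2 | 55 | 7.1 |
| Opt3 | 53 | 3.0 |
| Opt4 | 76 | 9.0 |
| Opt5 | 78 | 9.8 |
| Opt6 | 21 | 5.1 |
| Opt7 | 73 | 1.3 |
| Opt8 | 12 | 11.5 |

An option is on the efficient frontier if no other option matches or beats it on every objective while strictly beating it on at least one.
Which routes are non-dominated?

Opt3, Opt6, Opt7, Opt8

Opt1: dominated by Opt3 (tolls 53≤77, time 3.0≤5.8).
Opt2: dominated by Opt3 (tolls 53≤55, time 3.0≤7.1).
Opt3: not dominated.
Opt4: dominated by Opt2 (tolls 55≤76, time 7.1≤9.0).
Opt5: dominated by Opt1 (tolls 77≤78, time 5.8≤9.8).
Opt6: not dominated.
Opt7: not dominated (best time).
Opt8: not dominated (best tolls).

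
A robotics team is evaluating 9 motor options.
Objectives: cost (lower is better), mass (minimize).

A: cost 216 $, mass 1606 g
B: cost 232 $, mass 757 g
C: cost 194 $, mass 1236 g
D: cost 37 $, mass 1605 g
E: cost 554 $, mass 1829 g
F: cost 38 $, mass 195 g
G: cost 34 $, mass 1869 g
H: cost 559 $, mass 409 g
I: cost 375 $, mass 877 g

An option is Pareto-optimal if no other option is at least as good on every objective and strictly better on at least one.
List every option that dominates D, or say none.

A: worse on cost (216 vs 37).
B: worse on cost (232 vs 37).
C: worse on cost (194 vs 37).
E: worse on cost (554 vs 37).
F: worse on cost (38 vs 37).
G: worse on mass (1869 vs 1605).
H: worse on cost (559 vs 37).
I: worse on cost (375 vs 37).
No option dominates D.

none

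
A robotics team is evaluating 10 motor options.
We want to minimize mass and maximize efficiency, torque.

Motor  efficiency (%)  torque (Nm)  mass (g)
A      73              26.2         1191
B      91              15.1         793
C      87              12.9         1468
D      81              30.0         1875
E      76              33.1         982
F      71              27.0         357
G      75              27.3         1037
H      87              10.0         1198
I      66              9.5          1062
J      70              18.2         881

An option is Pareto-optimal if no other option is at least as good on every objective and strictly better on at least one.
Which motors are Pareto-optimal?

B, D, E, F

A: dominated by E (efficiency 76≥73, torque 33.1≥26.2, mass 982≤1191).
B: not dominated (best efficiency).
C: dominated by B (efficiency 91≥87, torque 15.1≥12.9, mass 793≤1468).
D: not dominated.
E: not dominated (best torque).
F: not dominated (best mass).
G: dominated by E (efficiency 76≥75, torque 33.1≥27.3, mass 982≤1037).
H: dominated by B (efficiency 91≥87, torque 15.1≥10.0, mass 793≤1198).
I: dominated by B (efficiency 91≥66, torque 15.1≥9.5, mass 793≤1062).
J: dominated by F (efficiency 71≥70, torque 27.0≥18.2, mass 357≤881).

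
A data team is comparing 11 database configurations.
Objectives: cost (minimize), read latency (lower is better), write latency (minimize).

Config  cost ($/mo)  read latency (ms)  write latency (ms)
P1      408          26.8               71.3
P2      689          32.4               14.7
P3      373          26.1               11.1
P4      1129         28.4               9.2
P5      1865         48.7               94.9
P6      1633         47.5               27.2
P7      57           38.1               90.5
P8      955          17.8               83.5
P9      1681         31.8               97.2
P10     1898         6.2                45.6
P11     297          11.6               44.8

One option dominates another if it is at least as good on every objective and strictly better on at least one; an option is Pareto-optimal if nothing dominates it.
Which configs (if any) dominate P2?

P3

P3: cost 373≤689, read latency 26.1≤32.4, write latency 11.1≤14.7 — dominates P2.
Others (P1, P4, P5, P6, P7, P8, P9, P10, P11) are each worse than P2 on at least one objective.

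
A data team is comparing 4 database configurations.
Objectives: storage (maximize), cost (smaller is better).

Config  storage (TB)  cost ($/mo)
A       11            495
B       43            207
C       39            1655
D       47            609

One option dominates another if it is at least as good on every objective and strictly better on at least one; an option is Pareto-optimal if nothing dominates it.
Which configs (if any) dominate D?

A: worse on storage (11 vs 47).
B: worse on storage (43 vs 47).
C: worse on storage (39 vs 47).
No option dominates D.

none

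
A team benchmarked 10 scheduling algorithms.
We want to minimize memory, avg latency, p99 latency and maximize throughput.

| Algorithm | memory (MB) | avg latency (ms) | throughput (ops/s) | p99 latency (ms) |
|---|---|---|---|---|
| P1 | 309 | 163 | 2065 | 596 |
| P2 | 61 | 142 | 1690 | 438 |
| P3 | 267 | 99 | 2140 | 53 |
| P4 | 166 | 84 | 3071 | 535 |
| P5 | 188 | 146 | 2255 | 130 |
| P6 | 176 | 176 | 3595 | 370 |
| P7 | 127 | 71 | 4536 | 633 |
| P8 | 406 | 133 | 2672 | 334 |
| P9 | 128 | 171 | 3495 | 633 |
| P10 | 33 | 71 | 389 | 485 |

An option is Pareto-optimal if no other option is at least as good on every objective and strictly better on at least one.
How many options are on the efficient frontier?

P1: dominated by P3 (memory 267≤309, avg latency 99≤163, throughput 2140≥2065, p99 latency 53≤596).
P2: not dominated.
P3: not dominated (best p99 latency).
P4: not dominated.
P5: not dominated.
P6: not dominated.
P7: not dominated (best throughput).
P8: not dominated.
P9: dominated by P7 (memory 127≤128, avg latency 71≤171, throughput 4536≥3495, p99 latency 633≤633).
P10: not dominated (best memory).
Pareto-optimal: P2, P3, P4, P5, P6, P7, P8, P10 → 8.

8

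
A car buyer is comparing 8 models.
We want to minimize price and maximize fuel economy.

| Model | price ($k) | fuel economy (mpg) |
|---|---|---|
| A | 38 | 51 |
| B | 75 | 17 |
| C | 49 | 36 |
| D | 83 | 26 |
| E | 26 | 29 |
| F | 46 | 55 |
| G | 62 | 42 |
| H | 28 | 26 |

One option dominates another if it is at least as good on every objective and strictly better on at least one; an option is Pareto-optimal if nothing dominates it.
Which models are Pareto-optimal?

A, E, F

A: not dominated.
B: dominated by A (price 38≤75, fuel economy 51≥17).
C: dominated by A (price 38≤49, fuel economy 51≥36).
D: dominated by A (price 38≤83, fuel economy 51≥26).
E: not dominated (best price).
F: not dominated (best fuel economy).
G: dominated by A (price 38≤62, fuel economy 51≥42).
H: dominated by E (price 26≤28, fuel economy 29≥26).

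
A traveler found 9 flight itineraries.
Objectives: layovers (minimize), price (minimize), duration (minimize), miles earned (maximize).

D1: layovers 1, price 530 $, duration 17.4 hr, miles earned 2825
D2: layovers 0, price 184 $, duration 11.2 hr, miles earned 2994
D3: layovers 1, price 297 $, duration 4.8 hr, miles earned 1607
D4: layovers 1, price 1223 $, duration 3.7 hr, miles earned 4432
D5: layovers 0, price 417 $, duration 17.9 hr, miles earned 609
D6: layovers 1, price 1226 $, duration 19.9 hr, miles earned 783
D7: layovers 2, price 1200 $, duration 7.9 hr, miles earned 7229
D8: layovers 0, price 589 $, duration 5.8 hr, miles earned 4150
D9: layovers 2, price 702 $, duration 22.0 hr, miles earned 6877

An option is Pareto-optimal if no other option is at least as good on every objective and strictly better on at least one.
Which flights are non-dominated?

D1: dominated by D2 (layovers 0≤1, price 184≤530, duration 11.2≤17.4, miles earned 2994≥2825).
D2: not dominated (best price).
D3: not dominated.
D4: not dominated (best duration).
D5: dominated by D2 (layovers 0≤0, price 184≤417, duration 11.2≤17.9, miles earned 2994≥609).
D6: dominated by D1 (layovers 1≤1, price 530≤1226, duration 17.4≤19.9, miles earned 2825≥783).
D7: not dominated (best miles earned).
D8: not dominated.
D9: not dominated.

D2, D3, D4, D7, D8, D9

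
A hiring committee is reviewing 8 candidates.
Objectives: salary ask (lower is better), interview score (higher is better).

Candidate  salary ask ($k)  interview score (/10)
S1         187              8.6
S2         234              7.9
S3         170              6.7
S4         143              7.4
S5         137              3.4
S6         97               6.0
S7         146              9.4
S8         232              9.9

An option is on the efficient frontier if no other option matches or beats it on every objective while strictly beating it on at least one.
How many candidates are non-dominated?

S1: dominated by S7 (salary ask 146≤187, interview score 9.4≥8.6).
S2: dominated by S1 (salary ask 187≤234, interview score 8.6≥7.9).
S3: dominated by S4 (salary ask 143≤170, interview score 7.4≥6.7).
S4: not dominated.
S5: dominated by S6 (salary ask 97≤137, interview score 6.0≥3.4).
S6: not dominated (best salary ask).
S7: not dominated.
S8: not dominated (best interview score).
Pareto-optimal: S4, S6, S7, S8 → 4.

4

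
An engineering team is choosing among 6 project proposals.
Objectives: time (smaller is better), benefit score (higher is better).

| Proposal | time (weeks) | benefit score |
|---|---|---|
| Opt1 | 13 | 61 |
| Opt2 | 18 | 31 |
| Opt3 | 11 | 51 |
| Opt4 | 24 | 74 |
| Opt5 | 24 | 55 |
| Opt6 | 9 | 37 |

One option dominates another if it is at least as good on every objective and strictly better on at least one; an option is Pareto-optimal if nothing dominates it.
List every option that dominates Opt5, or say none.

Opt1, Opt4

Opt1: time 13≤24, benefit score 61≥55 — dominates Opt5.
Opt4: time 24≤24, benefit score 74≥55 — dominates Opt5.
Others (Opt2, Opt3, Opt6) are each worse than Opt5 on at least one objective.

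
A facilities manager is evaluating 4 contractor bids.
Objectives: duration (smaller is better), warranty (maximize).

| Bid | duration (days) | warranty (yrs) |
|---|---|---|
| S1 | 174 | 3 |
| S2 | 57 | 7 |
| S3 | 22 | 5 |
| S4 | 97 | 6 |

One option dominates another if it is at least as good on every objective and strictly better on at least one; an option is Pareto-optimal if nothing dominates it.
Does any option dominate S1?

Yes

S2 vs S1: duration 57≤174, warranty 7≥3 — S2 is at least as good on every objective and strictly better on at least one, so S2 dominates S1.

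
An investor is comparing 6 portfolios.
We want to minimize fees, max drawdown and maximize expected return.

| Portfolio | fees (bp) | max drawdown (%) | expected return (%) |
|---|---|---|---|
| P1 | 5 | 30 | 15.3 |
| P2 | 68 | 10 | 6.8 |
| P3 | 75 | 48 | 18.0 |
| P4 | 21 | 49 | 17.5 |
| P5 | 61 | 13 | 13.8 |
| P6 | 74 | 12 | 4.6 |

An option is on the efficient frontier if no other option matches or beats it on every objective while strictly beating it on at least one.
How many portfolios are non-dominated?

5

P1: not dominated (best fees).
P2: not dominated (best max drawdown).
P3: not dominated (best expected return).
P4: not dominated.
P5: not dominated.
P6: dominated by P2 (fees 68≤74, max drawdown 10≤12, expected return 6.8≥4.6).
Pareto-optimal: P1, P2, P3, P4, P5 → 5.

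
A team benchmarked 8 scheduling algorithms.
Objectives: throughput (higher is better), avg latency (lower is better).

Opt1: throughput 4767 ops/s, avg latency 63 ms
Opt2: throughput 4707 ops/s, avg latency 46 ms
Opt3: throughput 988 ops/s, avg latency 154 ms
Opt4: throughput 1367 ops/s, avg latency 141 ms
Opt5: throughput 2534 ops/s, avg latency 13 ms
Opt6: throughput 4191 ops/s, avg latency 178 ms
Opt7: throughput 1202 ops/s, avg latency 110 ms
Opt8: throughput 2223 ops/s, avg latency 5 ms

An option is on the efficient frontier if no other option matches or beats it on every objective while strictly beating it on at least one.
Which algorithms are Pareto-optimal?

Opt1, Opt2, Opt5, Opt8

Opt1: not dominated (best throughput).
Opt2: not dominated.
Opt3: dominated by Opt1 (throughput 4767≥988, avg latency 63≤154).
Opt4: dominated by Opt1 (throughput 4767≥1367, avg latency 63≤141).
Opt5: not dominated.
Opt6: dominated by Opt1 (throughput 4767≥4191, avg latency 63≤178).
Opt7: dominated by Opt1 (throughput 4767≥1202, avg latency 63≤110).
Opt8: not dominated (best avg latency).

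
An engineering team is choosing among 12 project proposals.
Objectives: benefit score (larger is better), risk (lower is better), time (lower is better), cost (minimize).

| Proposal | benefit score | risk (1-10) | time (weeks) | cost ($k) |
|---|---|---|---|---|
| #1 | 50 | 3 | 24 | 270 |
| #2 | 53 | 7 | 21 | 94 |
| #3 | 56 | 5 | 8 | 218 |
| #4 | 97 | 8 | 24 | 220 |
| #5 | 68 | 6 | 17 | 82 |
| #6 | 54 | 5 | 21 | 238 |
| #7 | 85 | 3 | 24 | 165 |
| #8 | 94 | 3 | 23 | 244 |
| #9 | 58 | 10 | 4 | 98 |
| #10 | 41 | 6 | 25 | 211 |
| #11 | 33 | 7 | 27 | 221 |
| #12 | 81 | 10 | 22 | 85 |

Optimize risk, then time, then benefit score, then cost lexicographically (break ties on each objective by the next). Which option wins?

First minimize risk: best is 3, kept {#1, #7, #8}.
Then minimize time: best is 23, kept {#8}.

#8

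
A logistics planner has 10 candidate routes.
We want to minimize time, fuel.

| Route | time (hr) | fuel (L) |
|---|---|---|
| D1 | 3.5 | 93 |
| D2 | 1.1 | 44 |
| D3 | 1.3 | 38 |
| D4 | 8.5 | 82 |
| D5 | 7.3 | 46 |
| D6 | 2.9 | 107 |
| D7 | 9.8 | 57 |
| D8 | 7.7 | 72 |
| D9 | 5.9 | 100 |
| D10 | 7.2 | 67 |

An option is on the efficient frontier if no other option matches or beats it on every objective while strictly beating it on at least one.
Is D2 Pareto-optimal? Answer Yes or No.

D1: worse on time (3.5 vs 1.1).
D3: worse on time (1.3 vs 1.1).
D4: worse on time (8.5 vs 1.1).
D5: worse on time (7.3 vs 1.1).
D6: worse on time (2.9 vs 1.1).
D7: worse on time (9.8 vs 1.1).
D8: worse on time (7.7 vs 1.1).
D9: worse on time (5.9 vs 1.1).
D10: worse on time (7.2 vs 1.1).
No option is at least as good as D2 on every objective and strictly better on one.

Yes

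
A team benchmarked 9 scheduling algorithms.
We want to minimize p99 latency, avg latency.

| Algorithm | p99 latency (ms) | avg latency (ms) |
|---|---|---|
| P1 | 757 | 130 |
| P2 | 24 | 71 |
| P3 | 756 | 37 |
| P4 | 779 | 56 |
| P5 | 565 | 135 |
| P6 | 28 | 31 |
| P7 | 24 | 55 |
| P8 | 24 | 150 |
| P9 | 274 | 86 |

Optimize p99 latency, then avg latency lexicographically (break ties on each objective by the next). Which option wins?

First minimize p99 latency: best is 24, kept {P2, P7, P8}.
Then minimize avg latency: best is 55, kept {P7}.

P7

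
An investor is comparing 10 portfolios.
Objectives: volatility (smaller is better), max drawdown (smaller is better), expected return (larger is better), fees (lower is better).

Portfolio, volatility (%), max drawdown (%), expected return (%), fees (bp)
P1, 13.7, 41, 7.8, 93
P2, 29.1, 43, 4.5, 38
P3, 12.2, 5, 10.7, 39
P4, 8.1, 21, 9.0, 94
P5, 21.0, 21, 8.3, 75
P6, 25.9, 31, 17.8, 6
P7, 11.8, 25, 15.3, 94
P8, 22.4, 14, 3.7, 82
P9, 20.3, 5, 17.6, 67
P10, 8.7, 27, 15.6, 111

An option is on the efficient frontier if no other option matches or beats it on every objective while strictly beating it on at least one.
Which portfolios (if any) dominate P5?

P3: volatility 12.2≤21.0, max drawdown 5≤21, expected return 10.7≥8.3, fees 39≤75 — dominates P5.
P9: volatility 20.3≤21.0, max drawdown 5≤21, expected return 17.6≥8.3, fees 67≤75 — dominates P5.
Others (P1, P2, P4, P6, P7, P8, P10) are each worse than P5 on at least one objective.

P3, P9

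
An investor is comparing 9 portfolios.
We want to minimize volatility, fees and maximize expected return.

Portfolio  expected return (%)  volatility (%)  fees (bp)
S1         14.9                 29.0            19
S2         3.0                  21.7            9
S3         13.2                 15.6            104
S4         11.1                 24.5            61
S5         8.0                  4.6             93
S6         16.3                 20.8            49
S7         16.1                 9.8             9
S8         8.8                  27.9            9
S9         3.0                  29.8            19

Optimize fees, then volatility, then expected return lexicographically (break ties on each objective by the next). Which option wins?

S7

First minimize fees: best is 9, kept {S2, S7, S8}.
Then minimize volatility: best is 9.8, kept {S7}.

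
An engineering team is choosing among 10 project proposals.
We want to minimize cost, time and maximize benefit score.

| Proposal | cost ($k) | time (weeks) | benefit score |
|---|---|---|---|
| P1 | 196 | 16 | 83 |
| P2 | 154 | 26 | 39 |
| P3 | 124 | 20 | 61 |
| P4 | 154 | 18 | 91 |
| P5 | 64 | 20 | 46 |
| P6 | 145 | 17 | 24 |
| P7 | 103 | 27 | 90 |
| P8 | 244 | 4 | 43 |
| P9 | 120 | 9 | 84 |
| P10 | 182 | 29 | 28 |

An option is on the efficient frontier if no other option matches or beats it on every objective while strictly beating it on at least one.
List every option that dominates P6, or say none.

P9

P9: cost 120≤145, time 9≤17, benefit score 84≥24 — dominates P6.
Others (P1, P2, P3, P4, P5, P7, P8, P10) are each worse than P6 on at least one objective.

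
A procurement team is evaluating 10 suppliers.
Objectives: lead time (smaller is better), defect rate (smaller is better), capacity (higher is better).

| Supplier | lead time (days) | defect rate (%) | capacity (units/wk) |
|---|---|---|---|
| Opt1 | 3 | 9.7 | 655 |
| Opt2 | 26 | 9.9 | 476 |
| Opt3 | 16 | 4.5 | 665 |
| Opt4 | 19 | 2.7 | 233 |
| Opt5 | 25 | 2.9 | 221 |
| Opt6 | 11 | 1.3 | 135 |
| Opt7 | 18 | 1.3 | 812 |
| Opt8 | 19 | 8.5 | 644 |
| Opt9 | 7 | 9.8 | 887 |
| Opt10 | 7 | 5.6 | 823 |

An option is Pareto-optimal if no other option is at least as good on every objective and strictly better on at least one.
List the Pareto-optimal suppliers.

Opt1: not dominated (best lead time).
Opt2: dominated by Opt1 (lead time 3≤26, defect rate 9.7≤9.9, capacity 655≥476).
Opt3: not dominated.
Opt4: dominated by Opt7 (lead time 18≤19, defect rate 1.3≤2.7, capacity 812≥233).
Opt5: dominated by Opt4 (lead time 19≤25, defect rate 2.7≤2.9, capacity 233≥221).
Opt6: not dominated.
Opt7: not dominated.
Opt8: dominated by Opt3 (lead time 16≤19, defect rate 4.5≤8.5, capacity 665≥644).
Opt9: not dominated (best capacity).
Opt10: not dominated.

Opt1, Opt3, Opt6, Opt7, Opt9, Opt10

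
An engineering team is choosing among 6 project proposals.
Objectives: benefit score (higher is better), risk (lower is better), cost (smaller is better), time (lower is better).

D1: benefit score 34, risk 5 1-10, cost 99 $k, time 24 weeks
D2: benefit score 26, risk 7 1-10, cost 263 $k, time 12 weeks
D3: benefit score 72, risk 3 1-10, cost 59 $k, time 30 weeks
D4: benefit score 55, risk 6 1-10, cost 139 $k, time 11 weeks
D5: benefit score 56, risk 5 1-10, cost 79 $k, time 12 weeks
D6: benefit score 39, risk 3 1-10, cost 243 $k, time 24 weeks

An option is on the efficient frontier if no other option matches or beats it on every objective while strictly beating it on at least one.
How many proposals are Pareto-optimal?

D1: dominated by D5 (benefit score 56≥34, risk 5≤5, cost 79≤99, time 12≤24).
D2: dominated by D4 (benefit score 55≥26, risk 6≤7, cost 139≤263, time 11≤12).
D3: not dominated (best benefit score).
D4: not dominated (best time).
D5: not dominated.
D6: not dominated.
Pareto-optimal: D3, D4, D5, D6 → 4.

4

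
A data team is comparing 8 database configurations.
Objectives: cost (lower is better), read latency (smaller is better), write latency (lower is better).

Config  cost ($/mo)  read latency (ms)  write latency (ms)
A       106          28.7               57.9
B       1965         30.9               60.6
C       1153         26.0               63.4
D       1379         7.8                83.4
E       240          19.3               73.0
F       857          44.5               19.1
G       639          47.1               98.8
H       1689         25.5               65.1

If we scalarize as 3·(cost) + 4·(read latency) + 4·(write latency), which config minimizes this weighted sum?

A: 3·106 + 4·28.7 + 4·57.9 = 664.4
B: 3·1965 + 4·30.9 + 4·60.6 = 6261.0
C: 3·1153 + 4·26.0 + 4·63.4 = 3816.6
D: 3·1379 + 4·7.8 + 4·83.4 = 4501.8
E: 3·240 + 4·19.3 + 4·73.0 = 1089.2
F: 3·857 + 4·44.5 + 4·19.1 = 2825.4
G: 3·639 + 4·47.1 + 4·98.8 = 2500.6
H: 3·1689 + 4·25.5 + 4·65.1 = 5429.4
Lowest: A at 664.4.

A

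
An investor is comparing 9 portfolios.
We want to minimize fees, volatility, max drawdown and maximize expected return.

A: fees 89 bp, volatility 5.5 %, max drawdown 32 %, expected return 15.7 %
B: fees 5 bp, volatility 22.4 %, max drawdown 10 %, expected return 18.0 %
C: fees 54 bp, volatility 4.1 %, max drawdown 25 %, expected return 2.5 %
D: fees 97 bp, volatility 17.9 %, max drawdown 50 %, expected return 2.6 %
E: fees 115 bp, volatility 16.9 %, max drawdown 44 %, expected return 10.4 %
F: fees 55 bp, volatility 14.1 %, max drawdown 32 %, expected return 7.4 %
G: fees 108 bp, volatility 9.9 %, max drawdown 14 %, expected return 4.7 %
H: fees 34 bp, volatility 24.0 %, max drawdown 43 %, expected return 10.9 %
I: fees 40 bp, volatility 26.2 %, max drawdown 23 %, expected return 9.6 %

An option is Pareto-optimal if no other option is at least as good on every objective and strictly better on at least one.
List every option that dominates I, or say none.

B: fees 5≤40, volatility 22.4≤26.2, max drawdown 10≤23, expected return 18.0≥9.6 — dominates I.
Others (A, C, D, E, F, G, H) are each worse than I on at least one objective.

B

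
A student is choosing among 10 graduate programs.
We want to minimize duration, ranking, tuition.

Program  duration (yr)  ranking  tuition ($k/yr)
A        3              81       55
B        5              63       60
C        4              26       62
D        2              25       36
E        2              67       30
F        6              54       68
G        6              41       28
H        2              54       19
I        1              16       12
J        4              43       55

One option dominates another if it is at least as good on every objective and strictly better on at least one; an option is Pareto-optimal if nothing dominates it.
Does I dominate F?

I vs F: duration 1≤6, ranking 16≤54, tuition 12≤68 — I is at least as good on every objective with at least one strict improvement.

Yes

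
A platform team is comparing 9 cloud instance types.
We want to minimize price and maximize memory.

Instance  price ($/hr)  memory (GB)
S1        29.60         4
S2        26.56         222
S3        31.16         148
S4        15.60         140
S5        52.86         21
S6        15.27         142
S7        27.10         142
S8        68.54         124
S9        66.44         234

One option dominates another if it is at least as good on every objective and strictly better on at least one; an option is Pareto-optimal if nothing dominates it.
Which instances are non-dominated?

S2, S6, S9

S1: dominated by S2 (price 26.56≤29.60, memory 222≥4).
S2: not dominated.
S3: dominated by S2 (price 26.56≤31.16, memory 222≥148).
S4: dominated by S6 (price 15.27≤15.60, memory 142≥140).
S5: dominated by S2 (price 26.56≤52.86, memory 222≥21).
S6: not dominated (best price).
S7: dominated by S2 (price 26.56≤27.10, memory 222≥142).
S8: dominated by S2 (price 26.56≤68.54, memory 222≥124).
S9: not dominated (best memory).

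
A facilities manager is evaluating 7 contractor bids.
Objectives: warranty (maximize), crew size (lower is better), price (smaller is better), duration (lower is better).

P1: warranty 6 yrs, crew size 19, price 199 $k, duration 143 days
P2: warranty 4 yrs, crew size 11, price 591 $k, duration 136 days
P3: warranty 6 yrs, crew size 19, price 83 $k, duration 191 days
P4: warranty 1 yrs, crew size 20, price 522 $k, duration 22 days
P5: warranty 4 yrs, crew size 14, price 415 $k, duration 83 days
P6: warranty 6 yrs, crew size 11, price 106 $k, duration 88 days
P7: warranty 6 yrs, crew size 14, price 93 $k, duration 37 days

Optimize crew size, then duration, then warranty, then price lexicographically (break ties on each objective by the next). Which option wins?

P6

First minimize crew size: best is 11, kept {P2, P6}.
Then minimize duration: best is 88, kept {P6}.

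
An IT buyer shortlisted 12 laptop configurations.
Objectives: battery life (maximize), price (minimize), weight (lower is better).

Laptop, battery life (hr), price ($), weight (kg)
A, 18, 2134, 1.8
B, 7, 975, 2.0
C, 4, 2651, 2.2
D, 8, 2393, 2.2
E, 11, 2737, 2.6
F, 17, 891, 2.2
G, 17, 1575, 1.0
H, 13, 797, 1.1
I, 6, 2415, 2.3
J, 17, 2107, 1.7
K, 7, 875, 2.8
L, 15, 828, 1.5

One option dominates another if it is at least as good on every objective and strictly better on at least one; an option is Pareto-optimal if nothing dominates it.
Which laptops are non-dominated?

A, F, G, H, L

A: not dominated (best battery life).
B: dominated by H (battery life 13≥7, price 797≤975, weight 1.1≤2.0).
C: dominated by A (battery life 18≥4, price 2134≤2651, weight 1.8≤2.2).
D: dominated by A (battery life 18≥8, price 2134≤2393, weight 1.8≤2.2).
E: dominated by A (battery life 18≥11, price 2134≤2737, weight 1.8≤2.6).
F: not dominated.
G: not dominated (best weight).
H: not dominated (best price).
I: dominated by A (battery life 18≥6, price 2134≤2415, weight 1.8≤2.3).
J: dominated by G (battery life 17≥17, price 1575≤2107, weight 1.0≤1.7).
K: dominated by H (battery life 13≥7, price 797≤875, weight 1.1≤2.8).
L: not dominated.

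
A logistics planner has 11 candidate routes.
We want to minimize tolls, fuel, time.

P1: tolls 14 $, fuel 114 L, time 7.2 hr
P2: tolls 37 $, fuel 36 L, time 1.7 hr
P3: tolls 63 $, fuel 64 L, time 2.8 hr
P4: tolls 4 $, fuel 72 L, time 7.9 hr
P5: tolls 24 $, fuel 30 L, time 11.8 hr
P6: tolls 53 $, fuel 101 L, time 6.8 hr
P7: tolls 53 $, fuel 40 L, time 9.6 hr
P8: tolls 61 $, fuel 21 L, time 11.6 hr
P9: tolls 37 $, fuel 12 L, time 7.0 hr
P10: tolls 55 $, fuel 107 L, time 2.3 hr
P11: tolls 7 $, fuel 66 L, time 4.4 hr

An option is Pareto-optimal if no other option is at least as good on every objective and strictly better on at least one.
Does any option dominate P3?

P2 vs P3: tolls 37≤63, fuel 36≤64, time 1.7≤2.8 — P2 is at least as good on every objective and strictly better on at least one, so P2 dominates P3.

Yes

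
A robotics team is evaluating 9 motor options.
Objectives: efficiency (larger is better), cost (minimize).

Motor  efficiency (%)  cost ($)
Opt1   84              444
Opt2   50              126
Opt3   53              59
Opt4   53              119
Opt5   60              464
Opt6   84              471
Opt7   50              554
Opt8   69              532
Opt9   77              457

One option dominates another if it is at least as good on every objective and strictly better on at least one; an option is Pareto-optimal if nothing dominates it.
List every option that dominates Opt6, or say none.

Opt1

Opt1: efficiency 84≥84, cost 444≤471 — dominates Opt6.
Others (Opt2, Opt3, Opt4, Opt5, Opt7, Opt8, Opt9) are each worse than Opt6 on at least one objective.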